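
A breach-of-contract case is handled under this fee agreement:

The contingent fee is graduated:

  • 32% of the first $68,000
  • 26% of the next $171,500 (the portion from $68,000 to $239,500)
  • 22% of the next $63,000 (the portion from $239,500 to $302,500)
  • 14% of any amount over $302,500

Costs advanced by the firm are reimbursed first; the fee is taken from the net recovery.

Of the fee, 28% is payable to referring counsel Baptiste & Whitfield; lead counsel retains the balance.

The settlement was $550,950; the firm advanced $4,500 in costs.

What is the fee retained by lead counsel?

Fee base (net of costs): $550,950 − $4,500 = $546,450
First $68,000 at 32% = $21,760.00
Next $171,500 at 26% = $44,590.00
Next $63,000 at 22% = $13,860.00
Remaining $243,950 at 14% = $34,153.00
Fee: $21,760.00 + $44,590.00 + $13,860.00 + $34,153.00 = $114,363.00
Referral share: 28% of $114,363.00 = $32,021.64; lead counsel retains $114,363.00 − $32,021.64 = $82,341.36.

$82,341.36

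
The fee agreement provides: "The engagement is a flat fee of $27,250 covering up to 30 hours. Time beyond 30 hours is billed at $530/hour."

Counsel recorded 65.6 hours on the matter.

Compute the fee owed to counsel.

$46,118.00

Flat fee: $27,250.00
Excess hours: 65.6 − 30 = 35.6
Overrun: 35.6 × $530 = $18,868.00
Total: $27,250.00 + $18,868.00 = $46,118.00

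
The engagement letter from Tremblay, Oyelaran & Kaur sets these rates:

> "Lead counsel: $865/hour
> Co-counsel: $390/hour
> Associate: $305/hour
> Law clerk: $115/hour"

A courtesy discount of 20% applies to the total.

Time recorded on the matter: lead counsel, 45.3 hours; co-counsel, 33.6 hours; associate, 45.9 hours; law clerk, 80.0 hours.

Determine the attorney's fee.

Lead counsel: 45.3 × $865 = $39,184.50
Co-counsel: 33.6 × $390 = $13,104.00
Associate: 45.9 × $305 = $13,999.50
Law clerk: 80.0 × $115 = $9,200.00
Subtotal: $75,488.00
Less 20% discount: −$15,097.60
Total: $75,488.00 − $15,097.60 = $60,390.40

$60,390.40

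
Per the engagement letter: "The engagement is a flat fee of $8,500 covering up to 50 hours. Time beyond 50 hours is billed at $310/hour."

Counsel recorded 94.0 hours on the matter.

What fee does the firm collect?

$22,140.00

Flat fee: $8,500.00
Excess hours: 94.0 − 50 = 44.0
Overrun: 44.0 × $310 = $13,640.00
Total: $8,500.00 + $13,640.00 = $22,140.00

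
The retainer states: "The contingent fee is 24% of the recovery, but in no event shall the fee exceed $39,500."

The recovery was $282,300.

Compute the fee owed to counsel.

$39,500.00

24% of $282,300 = $67,752.00
That exceeds the $39,500 cap, so the fee is capped at $39,500.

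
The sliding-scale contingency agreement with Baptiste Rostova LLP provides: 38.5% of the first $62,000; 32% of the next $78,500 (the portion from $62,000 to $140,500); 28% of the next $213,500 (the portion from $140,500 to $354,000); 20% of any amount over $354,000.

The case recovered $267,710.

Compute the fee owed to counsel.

$84,608.80

First $62,000 at 38.5% = $23,870.00
Next $78,500 at 32% = $25,120.00
Remaining $127,210 at 28% = $35,618.80
Fee: $23,870.00 + $25,120.00 + $35,618.80 = $84,608.80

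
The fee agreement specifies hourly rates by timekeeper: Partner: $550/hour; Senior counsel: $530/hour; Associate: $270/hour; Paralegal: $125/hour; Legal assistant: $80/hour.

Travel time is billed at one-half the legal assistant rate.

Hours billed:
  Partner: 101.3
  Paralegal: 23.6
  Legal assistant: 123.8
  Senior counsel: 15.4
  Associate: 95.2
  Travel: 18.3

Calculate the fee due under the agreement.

Partner: 101.3 × $550 = $55,715.00
Senior counsel: 15.4 × $530 = $8,162.00
Associate: 95.2 × $270 = $25,704.00
Paralegal: 23.6 × $125 = $2,950.00
Legal assistant: 123.8 × $80 = $9,904.00
Subtotal: $55,715.00 + $8,162.00 + $25,704.00 + $2,950.00 + $9,904.00 = $102,435.00
Travel: 18.3 × ($80 ÷ 2) = 18.3 × $40.00 = $732.00
Total: $102,435.00 + $732.00 = $103,167.00

$103,167.00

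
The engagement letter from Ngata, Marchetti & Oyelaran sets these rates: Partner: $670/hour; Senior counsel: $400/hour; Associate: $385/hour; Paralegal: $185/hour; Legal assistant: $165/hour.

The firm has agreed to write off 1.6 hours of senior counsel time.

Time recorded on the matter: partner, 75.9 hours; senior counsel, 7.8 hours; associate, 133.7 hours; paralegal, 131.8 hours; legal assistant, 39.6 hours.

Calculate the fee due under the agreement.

$135,724.50

Partner: 75.9 × $670 = $50,853.00
Senior counsel: 7.8 × $400 = $3,120.00
Associate: 133.7 × $385 = $51,474.50
Paralegal: 131.8 × $185 = $24,383.00
Legal assistant: 39.6 × $165 = $6,534.00
Subtotal: $136,364.50
Write-off: 1.6 × $400 = $640.00
Total: $136,364.50 − $640.00 = $135,724.50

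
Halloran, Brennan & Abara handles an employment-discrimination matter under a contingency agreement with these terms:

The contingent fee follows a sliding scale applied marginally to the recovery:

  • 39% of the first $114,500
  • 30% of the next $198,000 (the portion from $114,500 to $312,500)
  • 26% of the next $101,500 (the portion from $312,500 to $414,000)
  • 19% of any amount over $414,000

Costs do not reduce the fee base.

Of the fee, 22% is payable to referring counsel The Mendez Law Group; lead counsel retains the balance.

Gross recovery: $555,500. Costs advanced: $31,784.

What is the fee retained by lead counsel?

$122,717.40

Fee base is the gross recovery, $555,500; costs are reimbursed separately.
First $114,500 at 39% = $44,655.00
Next $198,000 at 30% = $59,400.00
Next $101,500 at 26% = $26,390.00
Remaining $141,500 at 19% = $26,885.00
Fee: $44,655.00 + $59,400.00 + $26,390.00 + $26,885.00 = $157,330.00
Referral share: 22% of $157,330.00 = $34,612.60; lead counsel retains $157,330.00 − $34,612.60 = $122,717.40.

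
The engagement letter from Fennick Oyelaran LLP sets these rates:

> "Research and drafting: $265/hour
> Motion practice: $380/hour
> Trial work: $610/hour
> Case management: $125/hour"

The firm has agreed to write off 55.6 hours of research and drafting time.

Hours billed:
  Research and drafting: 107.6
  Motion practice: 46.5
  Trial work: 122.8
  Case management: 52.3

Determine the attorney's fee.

Research and drafting: 107.6 × $265 = $28,514.00
Motion practice: 46.5 × $380 = $17,670.00
Trial work: 122.8 × $610 = $74,908.00
Case management: 52.3 × $125 = $6,537.50
Subtotal: $127,629.50
Write-off: 55.6 × $265 = $14,734.00
Total: $127,629.50 − $14,734.00 = $112,895.50

$112,895.50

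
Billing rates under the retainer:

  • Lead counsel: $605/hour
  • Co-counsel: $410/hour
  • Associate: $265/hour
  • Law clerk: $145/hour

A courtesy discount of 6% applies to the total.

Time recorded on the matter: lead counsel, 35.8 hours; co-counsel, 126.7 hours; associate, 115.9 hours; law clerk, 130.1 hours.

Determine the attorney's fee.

Lead counsel: 35.8 × $605 = $21,659.00
Co-counsel: 126.7 × $410 = $51,947.00
Associate: 115.9 × $265 = $30,713.50
Law clerk: 130.1 × $145 = $18,864.50
Subtotal: $123,184.00
Less 6% discount: −$7,391.04
Total: $123,184.00 − $7,391.04 = $115,792.96

$115,792.96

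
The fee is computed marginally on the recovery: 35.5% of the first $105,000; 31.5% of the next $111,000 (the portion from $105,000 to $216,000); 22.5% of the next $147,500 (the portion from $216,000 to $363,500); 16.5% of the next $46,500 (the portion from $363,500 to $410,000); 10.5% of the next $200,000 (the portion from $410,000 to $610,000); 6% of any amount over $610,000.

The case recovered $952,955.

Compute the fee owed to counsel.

$154,677.30

First $105,000 at 35.5% = $37,275.00
Next $111,000 at 31.5% = $34,965.00
Next $147,500 at 22.5% = $33,187.50
Next $46,500 at 16.5% = $7,672.50
Next $200,000 at 10.5% = $21,000.00
Remaining $342,955 at 6% = $20,577.30
Fee: $37,275.00 + $34,965.00 + $33,187.50 + $7,672.50 + $21,000.00 + $20,577.30 = $154,677.30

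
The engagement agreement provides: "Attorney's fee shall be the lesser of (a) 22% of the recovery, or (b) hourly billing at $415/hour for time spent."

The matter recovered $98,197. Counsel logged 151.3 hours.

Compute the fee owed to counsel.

$21,603.34

(a) 22% of $98,197 = $21,603.34
(b) 151.3 × $415 = $62,789.50
The lesser is (a): $21,603.34.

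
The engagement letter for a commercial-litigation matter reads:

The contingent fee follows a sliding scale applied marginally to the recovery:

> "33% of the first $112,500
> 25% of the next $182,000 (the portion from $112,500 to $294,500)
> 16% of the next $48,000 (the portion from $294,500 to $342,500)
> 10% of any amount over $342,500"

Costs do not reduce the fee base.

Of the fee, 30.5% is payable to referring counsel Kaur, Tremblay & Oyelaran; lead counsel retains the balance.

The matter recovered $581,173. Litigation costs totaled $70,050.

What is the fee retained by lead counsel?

Fee base is the gross recovery, $581,173; costs are reimbursed separately.
First $112,500 at 33% = $37,125.00
Next $182,000 at 25% = $45,500.00
Next $48,000 at 16% = $7,680.00
Remaining $238,673 at 10% = $23,867.30
Fee: $37,125.00 + $45,500.00 + $7,680.00 + $23,867.30 = $114,172.30
Referral share: 30.5% of $114,172.30 = $34,822.55; lead counsel retains $114,172.30 − $34,822.55 = $79,349.75.

$79,349.75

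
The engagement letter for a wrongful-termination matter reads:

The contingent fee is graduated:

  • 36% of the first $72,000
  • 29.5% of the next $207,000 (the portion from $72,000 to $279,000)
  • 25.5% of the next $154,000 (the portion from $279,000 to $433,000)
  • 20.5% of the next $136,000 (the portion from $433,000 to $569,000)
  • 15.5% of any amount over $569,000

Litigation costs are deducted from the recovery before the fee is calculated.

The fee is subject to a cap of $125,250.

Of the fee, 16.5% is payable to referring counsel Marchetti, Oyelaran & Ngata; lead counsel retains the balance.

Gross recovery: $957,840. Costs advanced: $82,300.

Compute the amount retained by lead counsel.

$104,583.75

Fee base (net of costs): $957,840 − $82,300 = $875,540
First $72,000 at 36% = $25,920.00
Next $207,000 at 29.5% = $61,065.00
Next $154,000 at 25.5% = $39,270.00
Next $136,000 at 20.5% = $27,880.00
Remaining $306,540 at 15.5% = $47,513.70
Fee: $25,920.00 + $61,065.00 + $39,270.00 + $27,880.00 + $47,513.70 = $201,648.70
$201,648.70 exceeds the $125,250 cap, so the fee is capped at $125,250.00.
Referral share: 16.5% of $125,250.00 = $20,666.25; lead counsel retains $125,250.00 − $20,666.25 = $104,583.75.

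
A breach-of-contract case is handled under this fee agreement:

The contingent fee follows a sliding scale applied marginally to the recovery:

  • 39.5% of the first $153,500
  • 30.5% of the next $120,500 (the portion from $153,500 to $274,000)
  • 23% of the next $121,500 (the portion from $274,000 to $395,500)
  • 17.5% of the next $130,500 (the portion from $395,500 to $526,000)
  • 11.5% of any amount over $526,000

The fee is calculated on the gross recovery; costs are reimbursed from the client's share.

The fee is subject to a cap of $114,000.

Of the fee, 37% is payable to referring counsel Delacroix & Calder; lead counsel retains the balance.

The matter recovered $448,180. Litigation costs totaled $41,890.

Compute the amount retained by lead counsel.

Fee base is the gross recovery, $448,180; costs are reimbursed separately.
First $153,500 at 39.5% = $60,632.50
Next $120,500 at 30.5% = $36,752.50
Next $121,500 at 23% = $27,945.00
Remaining $52,680 at 17.5% = $9,219.00
Fee: $60,632.50 + $36,752.50 + $27,945.00 + $9,219.00 = $134,549.00
$134,549.00 exceeds the $114,000 cap, so the fee is capped at $114,000.00.
Referral share: 37% of $114,000.00 = $42,180.00; lead counsel retains $114,000.00 − $42,180.00 = $71,820.00.

$71,820.00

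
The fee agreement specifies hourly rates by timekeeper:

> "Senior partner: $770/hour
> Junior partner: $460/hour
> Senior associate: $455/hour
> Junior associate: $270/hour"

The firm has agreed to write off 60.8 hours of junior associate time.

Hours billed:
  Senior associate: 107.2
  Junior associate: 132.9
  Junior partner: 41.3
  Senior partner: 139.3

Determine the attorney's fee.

Senior partner: 139.3 × $770 = $107,261.00
Junior partner: 41.3 × $460 = $18,998.00
Senior associate: 107.2 × $455 = $48,776.00
Junior associate: 132.9 × $270 = $35,883.00
Subtotal: $210,918.00
Write-off: 60.8 × $270 = $16,416.00
Total: $210,918.00 − $16,416.00 = $194,502.00

$194,502.00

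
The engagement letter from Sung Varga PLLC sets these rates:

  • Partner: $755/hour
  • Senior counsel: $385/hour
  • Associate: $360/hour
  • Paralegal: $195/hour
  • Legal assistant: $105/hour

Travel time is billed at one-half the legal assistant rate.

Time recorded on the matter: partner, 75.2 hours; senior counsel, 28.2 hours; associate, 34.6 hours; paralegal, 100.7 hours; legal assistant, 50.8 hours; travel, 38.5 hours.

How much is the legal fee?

$107,080.75

Partner: 75.2 × $755 = $56,776.00
Senior counsel: 28.2 × $385 = $10,857.00
Associate: 34.6 × $360 = $12,456.00
Paralegal: 100.7 × $195 = $19,636.50
Legal assistant: 50.8 × $105 = $5,334.00
Subtotal: $56,776.00 + $10,857.00 + $12,456.00 + $19,636.50 + $5,334.00 = $105,059.50
Travel: 38.5 × ($105 ÷ 2) = 38.5 × $52.50 = $2,021.25
Total: $105,059.50 + $2,021.25 = $107,080.75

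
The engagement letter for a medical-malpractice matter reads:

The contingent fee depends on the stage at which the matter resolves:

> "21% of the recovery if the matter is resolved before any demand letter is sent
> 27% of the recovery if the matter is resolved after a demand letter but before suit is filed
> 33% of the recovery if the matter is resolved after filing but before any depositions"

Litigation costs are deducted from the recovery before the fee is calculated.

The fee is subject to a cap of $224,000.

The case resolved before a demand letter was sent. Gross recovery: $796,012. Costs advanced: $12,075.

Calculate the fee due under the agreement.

Fee base (net of costs): $796,012 − $12,075 = $783,937
The matter resolved before a demand letter was sent, so the 21% rate applies.
$783,937 × 21% = $164,626.77
$164,626.77 is under the $224,000 cap.

$164,626.77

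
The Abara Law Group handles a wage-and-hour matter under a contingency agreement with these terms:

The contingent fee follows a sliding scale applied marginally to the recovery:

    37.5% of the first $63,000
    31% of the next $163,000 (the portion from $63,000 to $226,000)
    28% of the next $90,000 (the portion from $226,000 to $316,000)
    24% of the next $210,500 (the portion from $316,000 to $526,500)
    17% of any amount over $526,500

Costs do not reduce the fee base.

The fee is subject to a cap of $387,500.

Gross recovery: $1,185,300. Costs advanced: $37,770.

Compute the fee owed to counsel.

$261,871.00

Fee base is the gross recovery, $1,185,300; costs are reimbursed separately.
First $63,000 at 37.5% = $23,625.00
Next $163,000 at 31% = $50,530.00
Next $90,000 at 28% = $25,200.00
Next $210,500 at 24% = $50,520.00
Remaining $658,800 at 17% = $111,996.00
Fee: $23,625.00 + $50,530.00 + $25,200.00 + $50,520.00 + $111,996.00 = $261,871.00
$261,871.00 is under the $387,500 cap.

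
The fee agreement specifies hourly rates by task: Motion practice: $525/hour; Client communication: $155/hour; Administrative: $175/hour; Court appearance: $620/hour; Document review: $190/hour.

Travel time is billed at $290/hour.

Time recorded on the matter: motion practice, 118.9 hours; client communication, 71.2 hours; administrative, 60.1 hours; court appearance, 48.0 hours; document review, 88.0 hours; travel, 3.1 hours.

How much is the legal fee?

Motion practice: 118.9 × $525 = $62,422.50
Client communication: 71.2 × $155 = $11,036.00
Administrative: 60.1 × $175 = $10,517.50
Court appearance: 48.0 × $620 = $29,760.00
Document review: 88.0 × $190 = $16,720.00
Subtotal: $62,422.50 + $11,036.00 + $10,517.50 + $29,760.00 + $16,720.00 = $130,456.00
Travel: 3.1 × $290 = $899.00
Total: $130,456.00 + $899.00 = $131,355.00

$131,355.00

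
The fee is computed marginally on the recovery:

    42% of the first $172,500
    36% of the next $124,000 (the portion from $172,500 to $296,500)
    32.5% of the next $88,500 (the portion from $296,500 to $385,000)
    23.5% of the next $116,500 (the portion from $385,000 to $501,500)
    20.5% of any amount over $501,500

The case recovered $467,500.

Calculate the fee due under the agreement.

First $172,500 at 42% = $72,450.00
Next $124,000 at 36% = $44,640.00
Next $88,500 at 32.5% = $28,762.50
Remaining $82,500 at 23.5% = $19,387.50
Fee: $72,450.00 + $44,640.00 + $28,762.50 + $19,387.50 = $165,240.00

$165,240.00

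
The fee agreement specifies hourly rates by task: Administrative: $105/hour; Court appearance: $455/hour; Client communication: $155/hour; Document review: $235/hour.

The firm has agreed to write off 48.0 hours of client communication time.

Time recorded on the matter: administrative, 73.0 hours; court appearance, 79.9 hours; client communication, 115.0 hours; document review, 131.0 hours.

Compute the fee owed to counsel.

$85,189.50

Administrative: 73.0 × $105 = $7,665.00
Court appearance: 79.9 × $455 = $36,354.50
Client communication: 115.0 × $155 = $17,825.00
Document review: 131.0 × $235 = $30,785.00
Subtotal: $92,629.50
Write-off: 48.0 × $155 = $7,440.00
Total: $92,629.50 − $7,440.00 = $85,189.50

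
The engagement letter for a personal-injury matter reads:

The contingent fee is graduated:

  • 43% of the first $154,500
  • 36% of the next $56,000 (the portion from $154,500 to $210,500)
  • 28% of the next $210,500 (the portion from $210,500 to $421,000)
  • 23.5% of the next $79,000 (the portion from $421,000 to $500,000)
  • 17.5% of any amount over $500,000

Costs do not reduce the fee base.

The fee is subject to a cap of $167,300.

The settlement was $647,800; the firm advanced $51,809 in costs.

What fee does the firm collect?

$167,300.00

Fee base is the gross recovery, $647,800; costs are reimbursed separately.
First $154,500 at 43% = $66,435.00
Next $56,000 at 36% = $20,160.00
Next $210,500 at 28% = $58,940.00
Next $79,000 at 23.5% = $18,565.00
Remaining $147,800 at 17.5% = $25,865.00
Fee: $66,435.00 + $20,160.00 + $58,940.00 + $18,565.00 + $25,865.00 = $189,965.00
$189,965.00 exceeds the $167,300 cap, so the fee is capped at $167,300.00.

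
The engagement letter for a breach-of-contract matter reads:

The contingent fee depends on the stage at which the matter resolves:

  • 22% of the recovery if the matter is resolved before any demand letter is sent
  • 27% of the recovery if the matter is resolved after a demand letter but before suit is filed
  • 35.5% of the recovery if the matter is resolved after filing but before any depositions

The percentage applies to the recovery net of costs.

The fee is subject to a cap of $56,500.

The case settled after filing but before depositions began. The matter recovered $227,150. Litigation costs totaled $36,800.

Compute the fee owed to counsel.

Fee base (net of costs): $227,150 − $36,800 = $190,350
The matter settled after filing but before depositions began, so the 35.5% rate applies.
$190,350 × 35.5% = $67,574.25
$67,574.25 exceeds the $56,500 cap, so the fee is capped at $56,500.00.

$56,500.00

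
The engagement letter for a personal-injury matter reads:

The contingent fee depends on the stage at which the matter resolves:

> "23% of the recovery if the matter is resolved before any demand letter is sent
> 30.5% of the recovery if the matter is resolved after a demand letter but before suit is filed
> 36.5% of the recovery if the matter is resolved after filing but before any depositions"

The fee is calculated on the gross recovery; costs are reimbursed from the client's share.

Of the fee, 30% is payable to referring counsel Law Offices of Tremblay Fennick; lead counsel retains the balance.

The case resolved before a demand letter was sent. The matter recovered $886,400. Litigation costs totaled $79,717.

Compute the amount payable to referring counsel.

$61,161.60

Fee base is the gross recovery, $886,400; costs are reimbursed separately.
The matter resolved before a demand letter was sent, so the 23% rate applies.
$886,400 × 23% = $203,872.00
Referral share: 30% of $203,872.00 = $61,161.60; lead counsel retains $203,872.00 − $61,161.60 = $142,710.40.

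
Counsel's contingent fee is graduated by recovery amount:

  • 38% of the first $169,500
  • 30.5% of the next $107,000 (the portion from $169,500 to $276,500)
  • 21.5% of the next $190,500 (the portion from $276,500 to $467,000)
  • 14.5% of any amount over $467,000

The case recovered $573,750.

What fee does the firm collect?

$153,481.25

First $169,500 at 38% = $64,410.00
Next $107,000 at 30.5% = $32,635.00
Next $190,500 at 21.5% = $40,957.50
Remaining $106,750 at 14.5% = $15,478.75
Fee: $64,410.00 + $32,635.00 + $40,957.50 + $15,478.75 = $153,481.25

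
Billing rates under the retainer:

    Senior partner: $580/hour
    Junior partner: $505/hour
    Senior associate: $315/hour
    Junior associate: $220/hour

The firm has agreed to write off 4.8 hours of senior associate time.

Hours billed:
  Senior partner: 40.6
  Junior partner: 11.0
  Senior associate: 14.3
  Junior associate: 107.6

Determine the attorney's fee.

$55,767.50

Senior partner: 40.6 × $580 = $23,548.00
Junior partner: 11.0 × $505 = $5,555.00
Senior associate: 14.3 × $315 = $4,504.50
Junior associate: 107.6 × $220 = $23,672.00
Subtotal: $57,279.50
Write-off: 4.8 × $315 = $1,512.00
Total: $57,279.50 − $1,512.00 = $55,767.50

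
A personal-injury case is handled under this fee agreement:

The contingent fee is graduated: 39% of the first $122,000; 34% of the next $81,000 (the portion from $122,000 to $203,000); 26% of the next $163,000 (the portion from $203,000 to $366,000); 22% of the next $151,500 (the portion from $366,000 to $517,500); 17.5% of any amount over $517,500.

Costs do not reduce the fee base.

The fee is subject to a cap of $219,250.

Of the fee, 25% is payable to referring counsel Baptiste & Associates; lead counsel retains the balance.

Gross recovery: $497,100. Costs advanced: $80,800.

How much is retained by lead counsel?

$109,756.50

Fee base is the gross recovery, $497,100; costs are reimbursed separately.
First $122,000 at 39% = $47,580.00
Next $81,000 at 34% = $27,540.00
Next $163,000 at 26% = $42,380.00
Remaining $131,100 at 22% = $28,842.00
Fee: $47,580.00 + $27,540.00 + $42,380.00 + $28,842.00 = $146,342.00
$146,342.00 is under the $219,250 cap.
Referral share: 25% of $146,342.00 = $36,585.50; lead counsel retains $146,342.00 − $36,585.50 = $109,756.50.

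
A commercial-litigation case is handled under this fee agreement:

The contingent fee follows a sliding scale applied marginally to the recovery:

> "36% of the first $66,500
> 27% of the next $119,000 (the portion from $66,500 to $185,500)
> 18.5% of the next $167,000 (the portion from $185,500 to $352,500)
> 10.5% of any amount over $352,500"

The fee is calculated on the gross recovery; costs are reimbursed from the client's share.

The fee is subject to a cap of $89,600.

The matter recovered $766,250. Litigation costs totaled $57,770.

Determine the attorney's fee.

Fee base is the gross recovery, $766,250; costs are reimbursed separately.
First $66,500 at 36% = $23,940.00
Next $119,000 at 27% = $32,130.00
Next $167,000 at 18.5% = $30,895.00
Remaining $413,750 at 10.5% = $43,443.75
Fee: $23,940.00 + $32,130.00 + $30,895.00 + $43,443.75 = $130,408.75
$130,408.75 exceeds the $89,600 cap, so the fee is capped at $89,600.00.

$89,600.00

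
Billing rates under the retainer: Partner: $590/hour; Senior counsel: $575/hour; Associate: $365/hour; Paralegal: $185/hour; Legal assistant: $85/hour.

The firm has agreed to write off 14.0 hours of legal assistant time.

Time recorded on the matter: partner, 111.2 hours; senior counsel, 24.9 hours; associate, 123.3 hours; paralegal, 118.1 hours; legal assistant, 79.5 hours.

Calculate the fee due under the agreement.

Partner: 111.2 × $590 = $65,608.00
Senior counsel: 24.9 × $575 = $14,317.50
Associate: 123.3 × $365 = $45,004.50
Paralegal: 118.1 × $185 = $21,848.50
Legal assistant: 79.5 × $85 = $6,757.50
Subtotal: $153,536.00
Write-off: 14.0 × $85 = $1,190.00
Total: $153,536.00 − $1,190.00 = $152,346.00

$152,346.00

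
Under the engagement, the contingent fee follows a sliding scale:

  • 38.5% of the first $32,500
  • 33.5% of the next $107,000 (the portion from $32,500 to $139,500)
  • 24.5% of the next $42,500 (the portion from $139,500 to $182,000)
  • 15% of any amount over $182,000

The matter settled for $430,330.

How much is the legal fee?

$96,019.50

First $32,500 at 38.5% = $12,512.50
Next $107,000 at 33.5% = $35,845.00
Next $42,500 at 24.5% = $10,412.50
Remaining $248,330 at 15% = $37,249.50
Fee: $12,512.50 + $35,845.00 + $10,412.50 + $37,249.50 = $96,019.50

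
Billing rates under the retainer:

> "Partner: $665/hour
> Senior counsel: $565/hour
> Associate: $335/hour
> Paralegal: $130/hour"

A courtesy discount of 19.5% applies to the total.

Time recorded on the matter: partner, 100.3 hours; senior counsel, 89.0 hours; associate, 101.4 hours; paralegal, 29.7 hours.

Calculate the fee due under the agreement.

Partner: 100.3 × $665 = $66,699.50
Senior counsel: 89.0 × $565 = $50,285.00
Associate: 101.4 × $335 = $33,969.00
Paralegal: 29.7 × $130 = $3,861.00
Subtotal: $154,814.50
Less 19.5% discount: −$30,188.83
Total: $154,814.50 − $30,188.83 = $124,625.67

$124,625.67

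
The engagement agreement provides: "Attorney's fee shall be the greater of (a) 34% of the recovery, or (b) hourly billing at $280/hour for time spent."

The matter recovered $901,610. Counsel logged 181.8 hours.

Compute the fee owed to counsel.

(a) 34% of $901,610 = $306,547.40
(b) 181.8 × $280 = $50,904.00
The greater is (a): $306,547.40.

$306,547.40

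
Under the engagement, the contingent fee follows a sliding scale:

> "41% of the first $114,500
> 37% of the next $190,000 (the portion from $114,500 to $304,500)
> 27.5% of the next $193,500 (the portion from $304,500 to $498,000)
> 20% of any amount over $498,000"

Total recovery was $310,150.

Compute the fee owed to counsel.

$118,798.75

First $114,500 at 41% = $46,945.00
Next $190,000 at 37% = $70,300.00
Remaining $5,650 at 27.5% = $1,553.75
Fee: $46,945.00 + $70,300.00 + $1,553.75 = $118,798.75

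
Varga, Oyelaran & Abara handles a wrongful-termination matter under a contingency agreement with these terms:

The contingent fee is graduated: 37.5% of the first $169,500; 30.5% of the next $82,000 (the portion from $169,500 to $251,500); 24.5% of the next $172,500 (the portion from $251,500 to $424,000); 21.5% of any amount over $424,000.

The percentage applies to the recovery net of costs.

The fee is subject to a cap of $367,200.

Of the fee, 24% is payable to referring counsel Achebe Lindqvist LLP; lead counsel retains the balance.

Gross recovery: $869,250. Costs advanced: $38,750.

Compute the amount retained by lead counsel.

$165,856.70

Fee base (net of costs): $869,250 − $38,750 = $830,500
First $169,500 at 37.5% = $63,562.50
Next $82,000 at 30.5% = $25,010.00
Next $172,500 at 24.5% = $42,262.50
Remaining $406,500 at 21.5% = $87,397.50
Fee: $63,562.50 + $25,010.00 + $42,262.50 + $87,397.50 = $218,232.50
$218,232.50 is under the $367,200 cap.
Referral share: 24% of $218,232.50 = $52,375.80; lead counsel retains $218,232.50 − $52,375.80 = $165,856.70.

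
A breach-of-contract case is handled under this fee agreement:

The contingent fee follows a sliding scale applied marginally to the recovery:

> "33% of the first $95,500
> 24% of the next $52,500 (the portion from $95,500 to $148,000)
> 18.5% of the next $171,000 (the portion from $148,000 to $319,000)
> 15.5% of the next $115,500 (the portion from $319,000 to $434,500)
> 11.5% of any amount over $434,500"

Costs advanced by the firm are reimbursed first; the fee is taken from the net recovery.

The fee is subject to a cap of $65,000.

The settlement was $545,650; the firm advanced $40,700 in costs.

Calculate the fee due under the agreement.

$65,000.00

Fee base (net of costs): $545,650 − $40,700 = $504,950
First $95,500 at 33% = $31,515.00
Next $52,500 at 24% = $12,600.00
Next $171,000 at 18.5% = $31,635.00
Next $115,500 at 15.5% = $17,902.50
Remaining $70,450 at 11.5% = $8,101.75
Fee: $31,515.00 + $12,600.00 + $31,635.00 + $17,902.50 + $8,101.75 = $101,754.25
$101,754.25 exceeds the $65,000 cap, so the fee is capped at $65,000.00.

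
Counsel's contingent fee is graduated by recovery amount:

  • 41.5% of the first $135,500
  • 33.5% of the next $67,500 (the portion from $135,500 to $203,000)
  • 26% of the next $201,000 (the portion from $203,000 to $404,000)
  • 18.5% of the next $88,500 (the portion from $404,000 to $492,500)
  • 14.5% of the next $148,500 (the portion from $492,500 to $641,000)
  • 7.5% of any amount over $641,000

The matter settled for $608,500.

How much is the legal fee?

First $135,500 at 41.5% = $56,232.50
Next $67,500 at 33.5% = $22,612.50
Next $201,000 at 26% = $52,260.00
Next $88,500 at 18.5% = $16,372.50
Remaining $116,000 at 14.5% = $16,820.00
Fee: $56,232.50 + $22,612.50 + $52,260.00 + $16,372.50 + $16,820.00 = $164,297.50

$164,297.50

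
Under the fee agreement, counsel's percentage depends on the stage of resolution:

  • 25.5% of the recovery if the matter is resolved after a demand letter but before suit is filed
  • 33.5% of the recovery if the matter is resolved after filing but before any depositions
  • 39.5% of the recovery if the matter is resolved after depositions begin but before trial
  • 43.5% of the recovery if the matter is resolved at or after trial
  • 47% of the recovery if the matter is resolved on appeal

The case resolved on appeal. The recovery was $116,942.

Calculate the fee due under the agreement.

$54,962.74

The matter resolved on appeal, so the 47% rate applies.
$116,942 × 47% = $54,962.74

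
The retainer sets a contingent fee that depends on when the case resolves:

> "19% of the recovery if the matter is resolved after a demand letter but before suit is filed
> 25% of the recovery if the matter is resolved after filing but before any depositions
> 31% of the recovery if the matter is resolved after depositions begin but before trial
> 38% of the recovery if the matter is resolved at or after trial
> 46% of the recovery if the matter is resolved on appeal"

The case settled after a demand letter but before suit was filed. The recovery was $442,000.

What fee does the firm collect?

The matter settled after a demand letter but before suit was filed, so the 19% rate applies.
$442,000 × 19% = $83,980.00

$83,980.00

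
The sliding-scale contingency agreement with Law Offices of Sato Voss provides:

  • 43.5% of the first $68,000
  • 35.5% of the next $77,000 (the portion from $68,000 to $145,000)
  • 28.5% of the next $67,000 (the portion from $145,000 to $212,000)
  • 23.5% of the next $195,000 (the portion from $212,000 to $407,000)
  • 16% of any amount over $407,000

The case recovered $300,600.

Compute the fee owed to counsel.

$96,831.00

First $68,000 at 43.5% = $29,580.00
Next $77,000 at 35.5% = $27,335.00
Next $67,000 at 28.5% = $19,095.00
Remaining $88,600 at 23.5% = $20,821.00
Fee: $29,580.00 + $27,335.00 + $19,095.00 + $20,821.00 = $96,831.00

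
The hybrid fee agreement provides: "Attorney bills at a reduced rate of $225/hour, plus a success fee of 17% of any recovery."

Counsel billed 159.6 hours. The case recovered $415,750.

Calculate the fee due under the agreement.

Hourly: 159.6 × $225 = $35,910.00
Success fee: 17% of $415,750 = $70,677.50
Total: $35,910.00 + $70,677.50 = $106,587.50

$106,587.50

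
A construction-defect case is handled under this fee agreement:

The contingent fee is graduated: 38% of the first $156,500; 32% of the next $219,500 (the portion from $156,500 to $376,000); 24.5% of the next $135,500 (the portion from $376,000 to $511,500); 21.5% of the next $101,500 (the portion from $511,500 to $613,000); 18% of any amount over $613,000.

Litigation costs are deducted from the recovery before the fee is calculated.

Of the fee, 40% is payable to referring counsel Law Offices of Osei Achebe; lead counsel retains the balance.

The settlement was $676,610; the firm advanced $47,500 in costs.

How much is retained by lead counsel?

$112,577.88

Fee base (net of costs): $676,610 − $47,500 = $629,110
First $156,500 at 38% = $59,470.00
Next $219,500 at 32% = $70,240.00
Next $135,500 at 24.5% = $33,197.50
Next $101,500 at 21.5% = $21,822.50
Remaining $16,110 at 18% = $2,899.80
Fee: $59,470.00 + $70,240.00 + $33,197.50 + $21,822.50 + $2,899.80 = $187,629.80
Referral share: 40% of $187,629.80 = $75,051.92; lead counsel retains $187,629.80 − $75,051.92 = $112,577.88.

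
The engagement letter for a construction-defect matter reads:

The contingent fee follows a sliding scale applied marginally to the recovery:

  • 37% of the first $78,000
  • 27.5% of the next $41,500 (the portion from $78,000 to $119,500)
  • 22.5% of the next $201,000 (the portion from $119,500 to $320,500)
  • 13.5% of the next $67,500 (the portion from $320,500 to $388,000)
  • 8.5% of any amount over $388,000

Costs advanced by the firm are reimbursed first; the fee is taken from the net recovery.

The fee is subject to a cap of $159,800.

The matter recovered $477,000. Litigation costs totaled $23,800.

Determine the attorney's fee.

$100,152.00

Fee base (net of costs): $477,000 − $23,800 = $453,200
First $78,000 at 37% = $28,860.00
Next $41,500 at 27.5% = $11,412.50
Next $201,000 at 22.5% = $45,225.00
Next $67,500 at 13.5% = $9,112.50
Remaining $65,200 at 8.5% = $5,542.00
Fee: $28,860.00 + $11,412.50 + $45,225.00 + $9,112.50 + $5,542.00 = $100,152.00
$100,152.00 is under the $159,800 cap.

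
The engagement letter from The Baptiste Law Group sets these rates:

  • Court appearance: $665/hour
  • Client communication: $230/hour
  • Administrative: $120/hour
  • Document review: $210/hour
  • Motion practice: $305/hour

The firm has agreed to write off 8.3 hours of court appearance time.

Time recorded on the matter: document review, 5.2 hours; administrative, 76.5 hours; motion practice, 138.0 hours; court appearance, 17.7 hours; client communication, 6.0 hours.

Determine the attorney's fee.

Court appearance: 17.7 × $665 = $11,770.50
Client communication: 6.0 × $230 = $1,380.00
Administrative: 76.5 × $120 = $9,180.00
Document review: 5.2 × $210 = $1,092.00
Motion practice: 138.0 × $305 = $42,090.00
Subtotal: $65,512.50
Write-off: 8.3 × $665 = $5,519.50
Total: $65,512.50 − $5,519.50 = $59,993.00

$59,993.00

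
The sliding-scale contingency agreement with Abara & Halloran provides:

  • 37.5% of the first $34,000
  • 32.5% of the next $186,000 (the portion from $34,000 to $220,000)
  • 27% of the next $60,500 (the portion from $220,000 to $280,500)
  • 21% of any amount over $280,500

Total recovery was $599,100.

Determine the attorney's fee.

First $34,000 at 37.5% = $12,750.00
Next $186,000 at 32.5% = $60,450.00
Next $60,500 at 27% = $16,335.00
Remaining $318,600 at 21% = $66,906.00
Fee: $12,750.00 + $60,450.00 + $16,335.00 + $66,906.00 = $156,441.00

$156,441.00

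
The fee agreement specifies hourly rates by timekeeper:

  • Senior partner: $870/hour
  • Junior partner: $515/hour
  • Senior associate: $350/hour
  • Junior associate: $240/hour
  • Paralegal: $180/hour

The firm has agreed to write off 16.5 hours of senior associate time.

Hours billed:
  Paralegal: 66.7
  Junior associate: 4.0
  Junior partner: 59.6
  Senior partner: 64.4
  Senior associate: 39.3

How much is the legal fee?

Senior partner: 64.4 × $870 = $56,028.00
Junior partner: 59.6 × $515 = $30,694.00
Senior associate: 39.3 × $350 = $13,755.00
Junior associate: 4.0 × $240 = $960.00
Paralegal: 66.7 × $180 = $12,006.00
Subtotal: $113,443.00
Write-off: 16.5 × $350 = $5,775.00
Total: $113,443.00 − $5,775.00 = $107,668.00

$107,668.00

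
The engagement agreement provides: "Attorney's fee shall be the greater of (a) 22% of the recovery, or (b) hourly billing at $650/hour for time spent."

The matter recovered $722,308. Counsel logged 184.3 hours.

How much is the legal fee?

(a) 22% of $722,308 = $158,907.76
(b) 184.3 × $650 = $119,795.00
The greater is (a): $158,907.76.

$158,907.76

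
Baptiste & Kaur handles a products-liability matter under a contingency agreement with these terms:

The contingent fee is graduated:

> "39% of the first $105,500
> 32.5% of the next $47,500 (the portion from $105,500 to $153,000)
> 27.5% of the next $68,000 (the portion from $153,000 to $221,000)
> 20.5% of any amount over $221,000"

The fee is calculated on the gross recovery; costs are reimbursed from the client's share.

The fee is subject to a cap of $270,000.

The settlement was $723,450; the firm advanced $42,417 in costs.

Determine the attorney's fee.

$178,284.75

Fee base is the gross recovery, $723,450; costs are reimbursed separately.
First $105,500 at 39% = $41,145.00
Next $47,500 at 32.5% = $15,437.50
Next $68,000 at 27.5% = $18,700.00
Remaining $502,450 at 20.5% = $103,002.25
Fee: $41,145.00 + $15,437.50 + $18,700.00 + $103,002.25 = $178,284.75
$178,284.75 is under the $270,000 cap.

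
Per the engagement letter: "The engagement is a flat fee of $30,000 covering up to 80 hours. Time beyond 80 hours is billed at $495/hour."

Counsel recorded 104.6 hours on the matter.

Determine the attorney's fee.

$42,177.00

Flat fee: $30,000.00
Excess hours: 104.6 − 80 = 24.6
Overrun: 24.6 × $495 = $12,177.00
Total: $30,000.00 + $12,177.00 = $42,177.00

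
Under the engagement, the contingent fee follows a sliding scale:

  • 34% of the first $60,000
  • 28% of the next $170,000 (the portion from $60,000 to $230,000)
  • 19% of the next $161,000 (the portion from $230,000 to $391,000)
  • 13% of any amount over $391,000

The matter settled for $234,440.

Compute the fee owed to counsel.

First $60,000 at 34% = $20,400.00
Next $170,000 at 28% = $47,600.00
Remaining $4,440 at 19% = $843.60
Fee: $20,400.00 + $47,600.00 + $843.60 = $68,843.60

$68,843.60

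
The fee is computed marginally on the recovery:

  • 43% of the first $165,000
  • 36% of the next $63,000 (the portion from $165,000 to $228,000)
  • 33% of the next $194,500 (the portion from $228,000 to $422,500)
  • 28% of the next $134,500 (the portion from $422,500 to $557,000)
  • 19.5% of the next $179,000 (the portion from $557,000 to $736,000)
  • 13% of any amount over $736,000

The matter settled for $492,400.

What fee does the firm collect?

$177,387.00

First $165,000 at 43% = $70,950.00
Next $63,000 at 36% = $22,680.00
Next $194,500 at 33% = $64,185.00
Remaining $69,900 at 28% = $19,572.00
Fee: $70,950.00 + $22,680.00 + $64,185.00 + $19,572.00 = $177,387.00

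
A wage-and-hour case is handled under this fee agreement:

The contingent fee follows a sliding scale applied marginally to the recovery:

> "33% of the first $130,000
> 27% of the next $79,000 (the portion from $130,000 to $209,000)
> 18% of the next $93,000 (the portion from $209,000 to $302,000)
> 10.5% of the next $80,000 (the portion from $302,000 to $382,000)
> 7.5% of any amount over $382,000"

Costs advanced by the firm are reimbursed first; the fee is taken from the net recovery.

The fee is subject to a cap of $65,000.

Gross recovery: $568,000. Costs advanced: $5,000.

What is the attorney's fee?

$65,000.00

Fee base (net of costs): $568,000 − $5,000 = $563,000
First $130,000 at 33% = $42,900.00
Next $79,000 at 27% = $21,330.00
Next $93,000 at 18% = $16,740.00
Next $80,000 at 10.5% = $8,400.00
Remaining $181,000 at 7.5% = $13,575.00
Fee: $42,900.00 + $21,330.00 + $16,740.00 + $8,400.00 + $13,575.00 = $102,945.00
$102,945.00 exceeds the $65,000 cap, so the fee is capped at $65,000.00.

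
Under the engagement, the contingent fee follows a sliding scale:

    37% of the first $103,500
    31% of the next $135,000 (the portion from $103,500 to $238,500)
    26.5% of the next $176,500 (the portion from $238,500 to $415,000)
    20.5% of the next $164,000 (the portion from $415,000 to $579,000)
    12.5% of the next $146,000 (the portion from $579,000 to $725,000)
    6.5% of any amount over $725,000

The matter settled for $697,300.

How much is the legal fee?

$175,325.00

First $103,500 at 37% = $38,295.00
Next $135,000 at 31% = $41,850.00
Next $176,500 at 26.5% = $46,772.50
Next $164,000 at 20.5% = $33,620.00
Remaining $118,300 at 12.5% = $14,787.50
Fee: $38,295.00 + $41,850.00 + $46,772.50 + $33,620.00 + $14,787.50 = $175,325.00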